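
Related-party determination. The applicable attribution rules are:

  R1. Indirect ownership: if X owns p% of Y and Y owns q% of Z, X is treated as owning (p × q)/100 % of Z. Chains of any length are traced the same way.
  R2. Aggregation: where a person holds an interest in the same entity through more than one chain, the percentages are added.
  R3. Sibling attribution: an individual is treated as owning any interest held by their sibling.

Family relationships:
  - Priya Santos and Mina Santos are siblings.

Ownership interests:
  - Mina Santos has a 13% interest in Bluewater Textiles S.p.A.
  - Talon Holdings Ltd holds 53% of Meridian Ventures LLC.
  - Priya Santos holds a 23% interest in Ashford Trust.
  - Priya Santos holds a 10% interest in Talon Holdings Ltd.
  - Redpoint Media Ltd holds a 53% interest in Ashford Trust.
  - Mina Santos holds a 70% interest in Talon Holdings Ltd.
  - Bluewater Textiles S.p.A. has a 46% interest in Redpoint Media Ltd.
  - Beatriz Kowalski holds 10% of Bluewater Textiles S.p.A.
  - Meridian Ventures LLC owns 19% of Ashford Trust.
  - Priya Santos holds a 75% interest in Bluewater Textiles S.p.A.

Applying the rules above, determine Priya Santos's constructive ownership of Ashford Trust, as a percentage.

By sibling attribution (R3), Priya Santos is treated as also owning Mina Santos's interest in Talon Holdings Ltd, giving 10% + 70% = 80%.
By sibling attribution (R3), Priya Santos is treated as also owning Mina Santos's interest in Bluewater Textiles S.p.A, giving 75% + 13% = 88%.
Chain via Talon Holdings Ltd → Meridian Ventures LLC (R1): 80% × 53% × 19% = 8.056% of Ashford Trust.
Chain via Bluewater Textiles S.p.A. → Redpoint Media Ltd (R1): 88% × 46% × 53% = 21.4544% of Ashford Trust.
Direct interest in Ashford Trust: 23%.
Aggregating (R2): 8.056% + 21.4544% + 23% = 52.5104%.

52.5104%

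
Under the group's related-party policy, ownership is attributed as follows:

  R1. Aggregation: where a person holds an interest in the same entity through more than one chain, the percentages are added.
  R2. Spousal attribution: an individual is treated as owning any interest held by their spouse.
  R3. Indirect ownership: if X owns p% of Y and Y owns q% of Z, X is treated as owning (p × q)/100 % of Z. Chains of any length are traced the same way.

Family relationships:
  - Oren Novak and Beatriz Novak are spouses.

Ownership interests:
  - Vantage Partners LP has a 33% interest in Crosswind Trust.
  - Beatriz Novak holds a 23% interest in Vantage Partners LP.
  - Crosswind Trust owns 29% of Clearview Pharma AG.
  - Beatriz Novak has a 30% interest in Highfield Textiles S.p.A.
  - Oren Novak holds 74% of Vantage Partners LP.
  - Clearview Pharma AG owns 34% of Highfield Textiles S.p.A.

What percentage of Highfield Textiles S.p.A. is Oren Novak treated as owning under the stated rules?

33.156186%

By spousal attribution (R2), Oren Novak is treated as also owning Beatriz Novak's interest in Vantage Partners LP, giving 74% + 23% = 97%.
By spousal attribution (R2), Oren Novak is treated as owning Beatriz Novak's 30% interest in Highfield Textiles S.p.A.
Chain via Vantage Partners LP → Crosswind Trust → Clearview Pharma AG (R3): 97% × 33% × 29% × 34% = 3.156186% of Highfield Textiles S.p.A.
Direct interest in Highfield Textiles S.p.A: 30%.
Aggregating (R1): 3.156186% + 30% = 33.156186%.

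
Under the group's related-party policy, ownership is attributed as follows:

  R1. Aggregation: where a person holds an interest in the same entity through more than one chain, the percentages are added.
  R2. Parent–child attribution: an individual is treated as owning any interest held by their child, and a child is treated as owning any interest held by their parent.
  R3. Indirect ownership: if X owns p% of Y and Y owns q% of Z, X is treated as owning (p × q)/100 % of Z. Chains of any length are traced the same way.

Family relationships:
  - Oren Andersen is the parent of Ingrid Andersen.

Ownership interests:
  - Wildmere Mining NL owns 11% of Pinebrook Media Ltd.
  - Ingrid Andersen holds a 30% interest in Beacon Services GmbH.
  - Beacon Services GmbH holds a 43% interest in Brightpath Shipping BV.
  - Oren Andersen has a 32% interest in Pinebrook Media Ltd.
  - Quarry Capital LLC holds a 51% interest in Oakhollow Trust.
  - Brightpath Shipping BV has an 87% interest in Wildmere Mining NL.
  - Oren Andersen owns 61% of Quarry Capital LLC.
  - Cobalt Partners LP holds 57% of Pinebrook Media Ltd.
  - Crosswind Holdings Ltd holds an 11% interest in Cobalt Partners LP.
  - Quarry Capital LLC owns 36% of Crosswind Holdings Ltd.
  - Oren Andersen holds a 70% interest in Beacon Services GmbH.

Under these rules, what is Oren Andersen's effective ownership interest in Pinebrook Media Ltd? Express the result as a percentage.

37.491992%

By parent–child attribution (R2), Oren Andersen is treated as also owning Ingrid Andersen's interest in Beacon Services GmbH, giving 70% + 30% = 100%.
Chain via Beacon Services GmbH → Brightpath Shipping BV → Wildmere Mining NL (R3): 100% × 43% × 87% × 11% = 4.1151% of Pinebrook Media Ltd.
Chain via Quarry Capital LLC → Crosswind Holdings Ltd → Cobalt Partners LP (R3): 61% × 36% × 11% × 57% = 1.376892% of Pinebrook Media Ltd.
Direct interest in Pinebrook Media Ltd: 32%.
Aggregating (R1): 4.1151% + 1.376892% + 32% = 37.491992%.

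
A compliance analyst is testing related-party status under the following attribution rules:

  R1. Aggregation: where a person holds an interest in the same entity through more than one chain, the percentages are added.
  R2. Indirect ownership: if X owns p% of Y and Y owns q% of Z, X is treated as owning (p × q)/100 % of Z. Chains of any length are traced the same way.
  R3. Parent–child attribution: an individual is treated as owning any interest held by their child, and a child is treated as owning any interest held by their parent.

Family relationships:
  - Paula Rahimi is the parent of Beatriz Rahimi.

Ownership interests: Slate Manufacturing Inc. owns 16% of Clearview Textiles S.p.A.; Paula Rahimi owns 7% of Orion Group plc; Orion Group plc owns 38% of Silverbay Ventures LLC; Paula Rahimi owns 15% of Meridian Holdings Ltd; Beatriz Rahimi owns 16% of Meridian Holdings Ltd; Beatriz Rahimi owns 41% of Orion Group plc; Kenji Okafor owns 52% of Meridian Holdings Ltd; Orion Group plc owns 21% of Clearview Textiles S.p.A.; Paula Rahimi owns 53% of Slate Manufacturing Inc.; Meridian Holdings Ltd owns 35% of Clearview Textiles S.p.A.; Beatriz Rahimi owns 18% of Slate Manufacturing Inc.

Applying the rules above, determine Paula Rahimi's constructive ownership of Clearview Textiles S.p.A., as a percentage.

32.29%

By parent–child attribution (R3), Paula Rahimi is treated as also owning Beatriz Rahimi's interest in Orion Group plc, giving 7% + 41% = 48%.
By parent–child attribution (R3), Paula Rahimi is treated as also owning Beatriz Rahimi's interest in Meridian Holdings Ltd, giving 15% + 16% = 31%.
By parent–child attribution (R3), Paula Rahimi is treated as also owning Beatriz Rahimi's interest in Slate Manufacturing Inc, giving 53% + 18% = 71%.
Chain via Orion Group plc (R2): 48% × 21% = 10.08% of Clearview Textiles S.p.A.
Chain via Meridian Holdings Ltd (R2): 31% × 35% = 10.85% of Clearview Textiles S.p.A.
Chain via Slate Manufacturing Inc. (R2): 71% × 16% = 11.36% of Clearview Textiles S.p.A.
Aggregating (R1): 10.08% + 10.85% + 11.36% = 32.29%.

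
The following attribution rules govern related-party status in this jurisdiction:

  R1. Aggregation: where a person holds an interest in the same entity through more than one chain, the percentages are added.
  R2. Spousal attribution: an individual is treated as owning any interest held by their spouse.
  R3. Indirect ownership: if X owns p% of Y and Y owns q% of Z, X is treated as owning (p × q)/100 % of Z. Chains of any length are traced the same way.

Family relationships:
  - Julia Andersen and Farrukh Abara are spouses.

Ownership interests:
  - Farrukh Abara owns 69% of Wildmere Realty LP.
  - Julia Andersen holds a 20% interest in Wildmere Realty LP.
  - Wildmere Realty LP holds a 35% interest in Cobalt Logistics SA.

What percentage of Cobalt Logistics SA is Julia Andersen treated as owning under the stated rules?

31.15%

By spousal attribution (R2), Julia Andersen is treated as also owning Farrukh Abara's interest in Wildmere Realty LP, giving 20% + 69% = 89%.
Chain via Wildmere Realty LP (R3): 89% × 35% = 31.15% of Cobalt Logistics SA.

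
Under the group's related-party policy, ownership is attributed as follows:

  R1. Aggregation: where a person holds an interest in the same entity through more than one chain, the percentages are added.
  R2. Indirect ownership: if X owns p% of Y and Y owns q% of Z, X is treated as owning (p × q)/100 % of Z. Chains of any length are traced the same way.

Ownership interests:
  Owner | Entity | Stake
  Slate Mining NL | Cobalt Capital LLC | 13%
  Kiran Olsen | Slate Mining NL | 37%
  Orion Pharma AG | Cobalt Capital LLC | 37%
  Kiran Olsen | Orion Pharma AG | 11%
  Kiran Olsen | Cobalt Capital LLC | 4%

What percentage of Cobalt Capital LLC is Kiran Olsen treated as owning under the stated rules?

12.88%

Chain via Orion Pharma AG (R2): 11% × 37% = 4.07% of Cobalt Capital LLC.
Chain via Slate Mining NL (R2): 37% × 13% = 4.81% of Cobalt Capital LLC.
Direct interest in Cobalt Capital LLC: 4%.
Aggregating (R1): 4.07% + 4.81% + 4% = 12.88%.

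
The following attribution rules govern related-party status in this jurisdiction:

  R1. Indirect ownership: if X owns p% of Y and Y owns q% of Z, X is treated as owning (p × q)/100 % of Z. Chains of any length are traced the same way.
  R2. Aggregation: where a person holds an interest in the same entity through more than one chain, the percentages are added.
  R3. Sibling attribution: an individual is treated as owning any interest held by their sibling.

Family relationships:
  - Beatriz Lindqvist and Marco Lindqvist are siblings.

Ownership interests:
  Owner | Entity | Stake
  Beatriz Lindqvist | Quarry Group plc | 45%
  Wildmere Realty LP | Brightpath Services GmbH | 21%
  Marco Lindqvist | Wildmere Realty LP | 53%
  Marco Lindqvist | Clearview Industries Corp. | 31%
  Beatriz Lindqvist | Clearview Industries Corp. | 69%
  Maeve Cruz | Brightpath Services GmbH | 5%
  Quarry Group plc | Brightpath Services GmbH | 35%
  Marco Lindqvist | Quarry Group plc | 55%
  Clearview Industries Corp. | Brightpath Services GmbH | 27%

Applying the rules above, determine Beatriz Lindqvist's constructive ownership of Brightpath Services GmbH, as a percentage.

By sibling attribution (R3), Beatriz Lindqvist is treated as also owning Marco Lindqvist's interest in Quarry Group plc, giving 45% + 55% = 100%.
By sibling attribution (R3), Beatriz Lindqvist is treated as also owning Marco Lindqvist's interest in Clearview Industries Corp, giving 69% + 31% = 100%.
By sibling attribution (R3), Beatriz Lindqvist is treated as owning Marco Lindqvist's 53% interest in Wildmere Realty LP.
Chain via Quarry Group plc (R1): 100% × 35% = 35% of Brightpath Services GmbH.
Chain via Clearview Industries Corp. (R1): 100% × 27% = 27% of Brightpath Services GmbH.
Chain via Wildmere Realty LP (R1): 53% × 21% = 11.13% of Brightpath Services GmbH.
Aggregating (R2): 35% + 27% + 11.13% = 73.13%.

73.13%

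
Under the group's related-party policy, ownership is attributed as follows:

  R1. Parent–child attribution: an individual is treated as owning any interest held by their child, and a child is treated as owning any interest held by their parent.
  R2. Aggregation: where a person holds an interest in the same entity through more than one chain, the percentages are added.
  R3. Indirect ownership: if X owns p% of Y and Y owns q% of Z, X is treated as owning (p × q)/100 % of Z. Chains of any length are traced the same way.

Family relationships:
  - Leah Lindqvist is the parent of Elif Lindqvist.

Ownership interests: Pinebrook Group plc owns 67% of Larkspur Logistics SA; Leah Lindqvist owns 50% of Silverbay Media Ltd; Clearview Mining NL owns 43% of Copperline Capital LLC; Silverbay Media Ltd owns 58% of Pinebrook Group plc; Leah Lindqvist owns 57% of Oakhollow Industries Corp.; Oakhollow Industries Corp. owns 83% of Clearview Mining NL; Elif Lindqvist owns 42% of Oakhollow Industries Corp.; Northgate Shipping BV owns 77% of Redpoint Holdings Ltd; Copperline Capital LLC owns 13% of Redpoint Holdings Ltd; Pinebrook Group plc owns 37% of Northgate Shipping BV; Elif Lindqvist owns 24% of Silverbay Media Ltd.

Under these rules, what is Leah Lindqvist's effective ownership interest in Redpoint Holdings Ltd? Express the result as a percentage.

16.821211%

By parent–child attribution (R1), Leah Lindqvist is treated as also owning Elif Lindqvist's interest in Silverbay Media Ltd, giving 50% + 24% = 74%.
By parent–child attribution (R1), Leah Lindqvist is treated as also owning Elif Lindqvist's interest in Oakhollow Industries Corp, giving 57% + 42% = 99%.
Chain via Silverbay Media Ltd → Pinebrook Group plc → Northgate Shipping BV (R3): 74% × 58% × 37% × 77% = 12.227908% of Redpoint Holdings Ltd.
Chain via Oakhollow Industries Corp. → Clearview Mining NL → Copperline Capital LLC (R3): 99% × 83% × 43% × 13% = 4.593303% of Redpoint Holdings Ltd.
Aggregating (R2): 12.227908% + 4.593303% = 16.821211%.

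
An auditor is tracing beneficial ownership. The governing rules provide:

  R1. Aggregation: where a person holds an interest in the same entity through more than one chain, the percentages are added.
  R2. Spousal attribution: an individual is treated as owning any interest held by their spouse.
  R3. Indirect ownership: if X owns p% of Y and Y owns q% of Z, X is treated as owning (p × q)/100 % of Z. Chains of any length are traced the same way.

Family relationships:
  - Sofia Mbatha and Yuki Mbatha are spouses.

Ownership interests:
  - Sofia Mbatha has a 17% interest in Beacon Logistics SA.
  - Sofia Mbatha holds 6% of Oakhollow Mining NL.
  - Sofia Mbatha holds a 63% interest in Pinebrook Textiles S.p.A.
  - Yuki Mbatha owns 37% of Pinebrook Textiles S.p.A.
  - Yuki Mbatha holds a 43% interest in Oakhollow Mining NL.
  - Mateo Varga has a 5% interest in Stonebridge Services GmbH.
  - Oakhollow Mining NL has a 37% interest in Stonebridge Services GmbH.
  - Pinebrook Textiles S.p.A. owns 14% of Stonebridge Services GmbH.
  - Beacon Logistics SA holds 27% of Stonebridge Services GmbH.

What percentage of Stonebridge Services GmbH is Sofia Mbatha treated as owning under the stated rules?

36.72%

By spousal attribution (R2), Sofia Mbatha is treated as also owning Yuki Mbatha's interest in Oakhollow Mining NL, giving 6% + 43% = 49%.
By spousal attribution (R2), Sofia Mbatha is treated as also owning Yuki Mbatha's interest in Pinebrook Textiles S.p.A, giving 63% + 37% = 100%.
Chain via Oakhollow Mining NL (R3): 49% × 37% = 18.13% of Stonebridge Services GmbH.
Chain via Beacon Logistics SA (R3): 17% × 27% = 4.59% of Stonebridge Services GmbH.
Chain via Pinebrook Textiles S.p.A. (R3): 100% × 14% = 14% of Stonebridge Services GmbH.
Aggregating (R1): 18.13% + 4.59% + 14% = 36.72%.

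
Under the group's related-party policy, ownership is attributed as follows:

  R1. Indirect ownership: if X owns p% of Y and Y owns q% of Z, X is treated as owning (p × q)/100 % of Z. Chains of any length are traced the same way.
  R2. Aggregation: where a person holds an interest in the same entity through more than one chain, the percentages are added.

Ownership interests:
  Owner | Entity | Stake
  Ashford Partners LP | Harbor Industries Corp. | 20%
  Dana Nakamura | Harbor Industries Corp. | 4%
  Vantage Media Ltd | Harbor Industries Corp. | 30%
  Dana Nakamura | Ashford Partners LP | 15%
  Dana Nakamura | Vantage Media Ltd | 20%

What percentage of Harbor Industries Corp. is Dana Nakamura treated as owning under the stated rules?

13%

Chain via Ashford Partners LP (R1): 15% × 20% = 3% of Harbor Industries Corp.
Chain via Vantage Media Ltd (R1): 20% × 30% = 6% of Harbor Industries Corp.
Direct interest in Harbor Industries Corp: 4%.
Aggregating (R2): 3% + 6% + 4% = 13%.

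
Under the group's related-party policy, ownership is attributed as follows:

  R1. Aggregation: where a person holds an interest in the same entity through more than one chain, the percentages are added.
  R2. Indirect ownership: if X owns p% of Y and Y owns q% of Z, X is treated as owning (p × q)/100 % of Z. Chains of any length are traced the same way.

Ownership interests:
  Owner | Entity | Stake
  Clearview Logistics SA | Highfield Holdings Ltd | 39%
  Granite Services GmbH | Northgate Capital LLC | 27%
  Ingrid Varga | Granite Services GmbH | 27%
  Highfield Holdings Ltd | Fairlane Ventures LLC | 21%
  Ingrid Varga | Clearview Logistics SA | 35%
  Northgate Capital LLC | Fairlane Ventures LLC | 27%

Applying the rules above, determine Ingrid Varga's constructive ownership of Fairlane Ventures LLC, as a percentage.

Chain via Granite Services GmbH → Northgate Capital LLC (R2): 27% × 27% × 27% = 1.9683% of Fairlane Ventures LLC.
Chain via Clearview Logistics SA → Highfield Holdings Ltd (R2): 35% × 39% × 21% = 2.8665% of Fairlane Ventures LLC.
Aggregating (R1): 1.9683% + 2.8665% = 4.8348%.

4.8348%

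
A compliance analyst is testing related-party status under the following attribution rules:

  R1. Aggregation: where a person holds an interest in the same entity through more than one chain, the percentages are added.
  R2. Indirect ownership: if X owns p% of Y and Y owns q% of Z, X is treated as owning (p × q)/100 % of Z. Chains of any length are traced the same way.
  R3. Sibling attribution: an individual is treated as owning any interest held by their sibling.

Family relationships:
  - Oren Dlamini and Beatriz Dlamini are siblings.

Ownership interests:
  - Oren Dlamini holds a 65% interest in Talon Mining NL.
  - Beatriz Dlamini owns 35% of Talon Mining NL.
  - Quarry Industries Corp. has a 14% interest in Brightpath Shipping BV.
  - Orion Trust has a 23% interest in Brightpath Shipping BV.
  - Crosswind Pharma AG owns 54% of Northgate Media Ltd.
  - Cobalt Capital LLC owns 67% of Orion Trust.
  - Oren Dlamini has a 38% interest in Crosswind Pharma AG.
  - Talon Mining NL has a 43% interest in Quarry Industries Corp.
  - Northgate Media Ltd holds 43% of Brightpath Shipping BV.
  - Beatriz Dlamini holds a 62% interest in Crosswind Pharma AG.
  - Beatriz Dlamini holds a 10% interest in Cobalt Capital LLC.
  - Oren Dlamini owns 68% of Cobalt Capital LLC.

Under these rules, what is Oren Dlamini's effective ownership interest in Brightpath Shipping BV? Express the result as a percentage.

By sibling attribution (R3), Oren Dlamini is treated as also owning Beatriz Dlamini's interest in Cobalt Capital LLC, giving 68% + 10% = 78%.
By sibling attribution (R3), Oren Dlamini is treated as also owning Beatriz Dlamini's interest in Crosswind Pharma AG, giving 38% + 62% = 100%.
By sibling attribution (R3), Oren Dlamini is treated as also owning Beatriz Dlamini's interest in Talon Mining NL, giving 65% + 35% = 100%.
Chain via Cobalt Capital LLC → Orion Trust (R2): 78% × 67% × 23% = 12.0198% of Brightpath Shipping BV.
Chain via Crosswind Pharma AG → Northgate Media Ltd (R2): 100% × 54% × 43% = 23.22% of Brightpath Shipping BV.
Chain via Talon Mining NL → Quarry Industries Corp. (R2): 100% × 43% × 14% = 6.02% of Brightpath Shipping BV.
Aggregating (R1): 12.0198% + 23.22% + 6.02% = 41.2598%.

41.2598%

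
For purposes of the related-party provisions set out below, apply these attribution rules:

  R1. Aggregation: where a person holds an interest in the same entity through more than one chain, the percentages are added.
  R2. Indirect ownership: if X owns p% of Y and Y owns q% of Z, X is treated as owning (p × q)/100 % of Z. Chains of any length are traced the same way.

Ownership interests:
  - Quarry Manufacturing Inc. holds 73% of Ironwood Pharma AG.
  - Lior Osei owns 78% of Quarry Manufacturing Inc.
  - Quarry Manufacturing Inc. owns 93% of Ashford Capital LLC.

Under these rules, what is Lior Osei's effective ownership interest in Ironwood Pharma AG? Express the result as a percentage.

Chain via Quarry Manufacturing Inc. (R2): 78% × 73% = 56.94% of Ironwood Pharma AG.

56.94%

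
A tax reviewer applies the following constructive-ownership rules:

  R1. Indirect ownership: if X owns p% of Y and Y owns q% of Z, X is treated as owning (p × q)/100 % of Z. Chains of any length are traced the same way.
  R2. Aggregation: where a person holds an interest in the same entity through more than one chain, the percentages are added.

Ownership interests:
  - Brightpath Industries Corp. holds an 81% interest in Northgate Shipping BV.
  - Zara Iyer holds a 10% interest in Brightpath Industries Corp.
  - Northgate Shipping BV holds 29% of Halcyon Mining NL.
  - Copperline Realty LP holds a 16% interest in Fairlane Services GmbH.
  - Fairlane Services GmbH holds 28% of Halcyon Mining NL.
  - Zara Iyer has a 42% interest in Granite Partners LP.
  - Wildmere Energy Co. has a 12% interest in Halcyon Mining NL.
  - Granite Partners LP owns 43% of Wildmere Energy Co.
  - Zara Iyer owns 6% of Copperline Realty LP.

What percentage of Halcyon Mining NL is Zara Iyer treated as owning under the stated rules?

Chain via Granite Partners LP → Wildmere Energy Co. (R1): 42% × 43% × 12% = 2.1672% of Halcyon Mining NL.
Chain via Brightpath Industries Corp. → Northgate Shipping BV (R1): 10% × 81% × 29% = 2.349% of Halcyon Mining NL.
Chain via Copperline Realty LP → Fairlane Services GmbH (R1): 6% × 16% × 28% = 0.2688% of Halcyon Mining NL.
Aggregating (R2): 2.1672% + 2.349% + 0.2688% = 4.785%.

4.785%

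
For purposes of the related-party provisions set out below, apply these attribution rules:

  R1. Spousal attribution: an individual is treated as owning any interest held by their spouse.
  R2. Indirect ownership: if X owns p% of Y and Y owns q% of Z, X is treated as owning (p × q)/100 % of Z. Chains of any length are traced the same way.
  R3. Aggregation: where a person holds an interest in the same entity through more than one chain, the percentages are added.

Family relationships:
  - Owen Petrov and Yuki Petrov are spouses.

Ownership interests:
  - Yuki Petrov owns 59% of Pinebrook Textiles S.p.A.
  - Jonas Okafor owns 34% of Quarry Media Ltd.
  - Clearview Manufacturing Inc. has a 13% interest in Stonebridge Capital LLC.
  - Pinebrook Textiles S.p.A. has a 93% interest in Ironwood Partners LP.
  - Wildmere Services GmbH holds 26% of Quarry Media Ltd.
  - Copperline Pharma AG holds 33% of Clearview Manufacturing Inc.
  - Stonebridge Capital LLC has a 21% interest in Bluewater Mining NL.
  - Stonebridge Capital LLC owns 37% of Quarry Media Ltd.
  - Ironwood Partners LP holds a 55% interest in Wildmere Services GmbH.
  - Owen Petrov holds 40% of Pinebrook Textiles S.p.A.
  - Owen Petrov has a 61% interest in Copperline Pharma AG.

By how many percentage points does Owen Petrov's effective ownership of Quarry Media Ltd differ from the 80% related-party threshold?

65.865737

By spousal attribution (R1), Owen Petrov is treated as also owning Yuki Petrov's interest in Pinebrook Textiles S.p.A, giving 40% + 59% = 99%.
Chain via Pinebrook Textiles S.p.A. → Ironwood Partners LP → Wildmere Services GmbH (R2): 99% × 93% × 55% × 26% = 13.16601% of Quarry Media Ltd.
Chain via Copperline Pharma AG → Clearview Manufacturing Inc. → Stonebridge Capital LLC (R2): 61% × 33% × 13% × 37% = 0.968253% of Quarry Media Ltd.
Aggregating (R3): 13.16601% + 0.968253% = 14.134263%.
14.134263% falls short of the 80% threshold by 65.865737 percentage points.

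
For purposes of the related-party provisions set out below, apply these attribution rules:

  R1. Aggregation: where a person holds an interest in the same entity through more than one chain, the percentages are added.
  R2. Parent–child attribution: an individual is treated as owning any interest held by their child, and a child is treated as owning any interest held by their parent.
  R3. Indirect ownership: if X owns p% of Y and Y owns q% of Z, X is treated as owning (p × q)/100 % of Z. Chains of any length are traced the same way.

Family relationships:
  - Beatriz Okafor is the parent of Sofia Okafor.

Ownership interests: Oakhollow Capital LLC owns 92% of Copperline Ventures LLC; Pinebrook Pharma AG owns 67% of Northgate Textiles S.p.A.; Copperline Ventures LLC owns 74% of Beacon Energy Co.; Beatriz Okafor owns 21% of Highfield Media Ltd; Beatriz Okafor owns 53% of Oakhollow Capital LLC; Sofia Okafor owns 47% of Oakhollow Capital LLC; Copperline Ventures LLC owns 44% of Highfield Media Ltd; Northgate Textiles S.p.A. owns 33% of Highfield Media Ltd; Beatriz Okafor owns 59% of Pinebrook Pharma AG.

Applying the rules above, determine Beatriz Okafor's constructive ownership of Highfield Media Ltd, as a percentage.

By parent–child attribution (R2), Beatriz Okafor is treated as also owning Sofia Okafor's interest in Oakhollow Capital LLC, giving 53% + 47% = 100%.
Chain via Oakhollow Capital LLC → Copperline Ventures LLC (R3): 100% × 92% × 44% = 40.48% of Highfield Media Ltd.
Chain via Pinebrook Pharma AG → Northgate Textiles S.p.A. (R3): 59% × 67% × 33% = 13.0449% of Highfield Media Ltd.
Direct interest in Highfield Media Ltd: 21%.
Aggregating (R1): 40.48% + 13.0449% + 21% = 74.5249%.

74.5249%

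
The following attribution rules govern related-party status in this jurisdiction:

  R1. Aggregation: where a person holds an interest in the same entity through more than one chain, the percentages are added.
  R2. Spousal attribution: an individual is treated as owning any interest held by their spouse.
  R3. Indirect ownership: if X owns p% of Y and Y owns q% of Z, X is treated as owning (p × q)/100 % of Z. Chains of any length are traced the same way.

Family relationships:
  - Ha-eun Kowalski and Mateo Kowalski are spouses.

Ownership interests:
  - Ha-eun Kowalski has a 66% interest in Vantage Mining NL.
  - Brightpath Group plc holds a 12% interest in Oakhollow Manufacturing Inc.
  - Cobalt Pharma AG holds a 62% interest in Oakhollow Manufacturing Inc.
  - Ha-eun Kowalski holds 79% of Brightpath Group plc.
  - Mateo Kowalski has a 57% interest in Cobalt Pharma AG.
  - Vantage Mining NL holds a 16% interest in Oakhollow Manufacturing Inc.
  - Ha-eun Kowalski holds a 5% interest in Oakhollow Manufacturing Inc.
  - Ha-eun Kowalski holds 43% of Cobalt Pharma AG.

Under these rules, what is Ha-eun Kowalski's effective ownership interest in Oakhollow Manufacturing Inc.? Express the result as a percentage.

87.04%

By spousal attribution (R2), Ha-eun Kowalski is treated as also owning Mateo Kowalski's interest in Cobalt Pharma AG, giving 43% + 57% = 100%.
Chain via Vantage Mining NL (R3): 66% × 16% = 10.56% of Oakhollow Manufacturing Inc.
Chain via Cobalt Pharma AG (R3): 100% × 62% = 62% of Oakhollow Manufacturing Inc.
Chain via Brightpath Group plc (R3): 79% × 12% = 9.48% of Oakhollow Manufacturing Inc.
Direct interest in Oakhollow Manufacturing Inc: 5%.
Aggregating (R1): 10.56% + 62% + 9.48% + 5% = 87.04%.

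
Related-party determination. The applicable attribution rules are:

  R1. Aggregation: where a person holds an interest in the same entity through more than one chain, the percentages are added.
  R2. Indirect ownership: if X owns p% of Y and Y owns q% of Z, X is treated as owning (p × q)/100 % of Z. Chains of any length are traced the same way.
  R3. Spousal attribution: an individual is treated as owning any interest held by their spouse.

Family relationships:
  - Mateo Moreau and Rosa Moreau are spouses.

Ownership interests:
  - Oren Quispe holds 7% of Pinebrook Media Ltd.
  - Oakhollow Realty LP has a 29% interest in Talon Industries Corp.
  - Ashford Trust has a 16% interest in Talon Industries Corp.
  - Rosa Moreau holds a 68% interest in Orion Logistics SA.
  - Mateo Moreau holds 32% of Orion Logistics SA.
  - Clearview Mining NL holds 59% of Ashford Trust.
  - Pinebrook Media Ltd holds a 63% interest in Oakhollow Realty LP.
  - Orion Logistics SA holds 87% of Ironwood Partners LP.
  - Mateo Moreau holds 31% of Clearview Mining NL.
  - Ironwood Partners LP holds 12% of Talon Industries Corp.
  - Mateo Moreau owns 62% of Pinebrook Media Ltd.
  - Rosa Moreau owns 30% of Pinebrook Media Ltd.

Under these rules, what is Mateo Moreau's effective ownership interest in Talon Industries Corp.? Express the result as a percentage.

By spousal attribution (R3), Mateo Moreau is treated as also owning Rosa Moreau's interest in Pinebrook Media Ltd, giving 62% + 30% = 92%.
By spousal attribution (R3), Mateo Moreau is treated as also owning Rosa Moreau's interest in Orion Logistics SA, giving 32% + 68% = 100%.
Chain via Pinebrook Media Ltd → Oakhollow Realty LP (R2): 92% × 63% × 29% = 16.8084% of Talon Industries Corp.
Chain via Clearview Mining NL → Ashford Trust (R2): 31% × 59% × 16% = 2.9264% of Talon Industries Corp.
Chain via Orion Logistics SA → Ironwood Partners LP (R2): 100% × 87% × 12% = 10.44% of Talon Industries Corp.
Aggregating (R1): 16.8084% + 2.9264% + 10.44% = 30.1748%.

30.1748%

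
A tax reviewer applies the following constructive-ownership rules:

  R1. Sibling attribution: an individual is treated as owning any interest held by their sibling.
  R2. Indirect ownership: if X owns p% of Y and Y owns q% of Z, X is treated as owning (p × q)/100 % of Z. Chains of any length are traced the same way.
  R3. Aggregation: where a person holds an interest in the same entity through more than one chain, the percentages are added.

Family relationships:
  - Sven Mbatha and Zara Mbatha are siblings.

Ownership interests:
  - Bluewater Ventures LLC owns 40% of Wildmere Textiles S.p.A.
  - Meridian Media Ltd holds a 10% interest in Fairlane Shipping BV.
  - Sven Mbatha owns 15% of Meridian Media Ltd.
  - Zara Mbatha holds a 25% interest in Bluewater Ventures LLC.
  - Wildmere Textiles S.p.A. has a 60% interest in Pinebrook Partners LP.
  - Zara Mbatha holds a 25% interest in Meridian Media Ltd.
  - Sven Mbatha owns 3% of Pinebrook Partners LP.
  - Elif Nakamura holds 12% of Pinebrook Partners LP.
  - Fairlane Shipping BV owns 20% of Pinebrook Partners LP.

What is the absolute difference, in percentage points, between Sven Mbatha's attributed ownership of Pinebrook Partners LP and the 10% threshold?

By sibling attribution (R1), Sven Mbatha is treated as also owning Zara Mbatha's interest in Meridian Media Ltd, giving 15% + 25% = 40%.
By sibling attribution (R1), Sven Mbatha is treated as owning Zara Mbatha's 25% interest in Bluewater Ventures LLC.
Chain via Meridian Media Ltd → Fairlane Shipping BV (R2): 40% × 10% × 20% = 0.8% of Pinebrook Partners LP.
Direct interest in Pinebrook Partners LP: 3%.
Chain via Bluewater Ventures LLC → Wildmere Textiles S.p.A. (R2): 25% × 40% × 60% = 6% of Pinebrook Partners LP.
Aggregating (R3): 0.8% + 3% + 6% = 9.8%.
9.8% falls short of the 10% threshold by 0.2 percentage points.

0.2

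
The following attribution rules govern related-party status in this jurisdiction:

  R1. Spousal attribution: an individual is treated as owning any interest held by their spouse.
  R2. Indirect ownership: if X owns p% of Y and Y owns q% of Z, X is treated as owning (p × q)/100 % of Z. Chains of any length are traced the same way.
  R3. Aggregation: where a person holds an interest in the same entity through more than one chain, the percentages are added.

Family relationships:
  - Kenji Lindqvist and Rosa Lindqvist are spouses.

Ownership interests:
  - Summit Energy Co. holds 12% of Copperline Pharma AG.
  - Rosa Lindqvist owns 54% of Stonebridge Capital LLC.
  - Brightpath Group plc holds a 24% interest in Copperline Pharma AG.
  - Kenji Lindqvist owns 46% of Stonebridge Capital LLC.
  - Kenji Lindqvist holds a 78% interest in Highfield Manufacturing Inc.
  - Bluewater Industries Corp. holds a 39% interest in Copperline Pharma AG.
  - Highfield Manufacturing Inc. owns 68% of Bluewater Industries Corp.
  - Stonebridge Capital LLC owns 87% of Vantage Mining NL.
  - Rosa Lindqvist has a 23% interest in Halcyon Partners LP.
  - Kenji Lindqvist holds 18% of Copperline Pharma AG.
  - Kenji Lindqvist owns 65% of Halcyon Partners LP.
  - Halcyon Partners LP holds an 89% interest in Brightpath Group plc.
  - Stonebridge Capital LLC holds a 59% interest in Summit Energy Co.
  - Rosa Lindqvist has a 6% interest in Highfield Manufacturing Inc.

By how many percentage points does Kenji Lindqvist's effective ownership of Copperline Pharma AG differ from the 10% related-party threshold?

56.1536

By spousal attribution (R1), Kenji Lindqvist is treated as also owning Rosa Lindqvist's interest in Halcyon Partners LP, giving 65% + 23% = 88%.
By spousal attribution (R1), Kenji Lindqvist is treated as also owning Rosa Lindqvist's interest in Highfield Manufacturing Inc, giving 78% + 6% = 84%.
By spousal attribution (R1), Kenji Lindqvist is treated as also owning Rosa Lindqvist's interest in Stonebridge Capital LLC, giving 46% + 54% = 100%.
Chain via Halcyon Partners LP → Brightpath Group plc (R2): 88% × 89% × 24% = 18.7968% of Copperline Pharma AG.
Chain via Highfield Manufacturing Inc. → Bluewater Industries Corp. (R2): 84% × 68% × 39% = 22.2768% of Copperline Pharma AG.
Chain via Stonebridge Capital LLC → Summit Energy Co. (R2): 100% × 59% × 12% = 7.08% of Copperline Pharma AG.
Direct interest in Copperline Pharma AG: 18%.
Aggregating (R3): 18.7968% + 22.2768% + 7.08% + 18% = 66.1536%.
66.1536% exceeds the 10% threshold by 56.1536 percentage points.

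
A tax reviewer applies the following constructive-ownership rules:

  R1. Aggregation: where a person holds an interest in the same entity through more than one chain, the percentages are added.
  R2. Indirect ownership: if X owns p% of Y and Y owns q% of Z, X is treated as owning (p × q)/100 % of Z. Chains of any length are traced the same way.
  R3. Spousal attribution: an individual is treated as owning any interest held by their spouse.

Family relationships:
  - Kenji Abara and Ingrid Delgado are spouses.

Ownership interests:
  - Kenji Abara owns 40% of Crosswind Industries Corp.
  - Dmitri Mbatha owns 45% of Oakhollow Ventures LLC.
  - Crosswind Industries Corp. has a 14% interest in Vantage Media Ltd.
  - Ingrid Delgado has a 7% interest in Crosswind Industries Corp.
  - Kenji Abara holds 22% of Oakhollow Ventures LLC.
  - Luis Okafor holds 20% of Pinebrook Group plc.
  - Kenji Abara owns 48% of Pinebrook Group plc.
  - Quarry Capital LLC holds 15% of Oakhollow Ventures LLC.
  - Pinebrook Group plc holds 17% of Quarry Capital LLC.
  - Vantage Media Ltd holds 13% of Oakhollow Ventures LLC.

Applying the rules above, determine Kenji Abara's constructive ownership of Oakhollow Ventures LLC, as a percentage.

24.0794%

By spousal attribution (R3), Kenji Abara is treated as also owning Ingrid Delgado's interest in Crosswind Industries Corp, giving 40% + 7% = 47%.
Chain via Crosswind Industries Corp. → Vantage Media Ltd (R2): 47% × 14% × 13% = 0.8554% of Oakhollow Ventures LLC.
Chain via Pinebrook Group plc → Quarry Capital LLC (R2): 48% × 17% × 15% = 1.224% of Oakhollow Ventures LLC.
Direct interest in Oakhollow Ventures LLC: 22%.
Aggregating (R1): 0.8554% + 1.224% + 22% = 24.0794%.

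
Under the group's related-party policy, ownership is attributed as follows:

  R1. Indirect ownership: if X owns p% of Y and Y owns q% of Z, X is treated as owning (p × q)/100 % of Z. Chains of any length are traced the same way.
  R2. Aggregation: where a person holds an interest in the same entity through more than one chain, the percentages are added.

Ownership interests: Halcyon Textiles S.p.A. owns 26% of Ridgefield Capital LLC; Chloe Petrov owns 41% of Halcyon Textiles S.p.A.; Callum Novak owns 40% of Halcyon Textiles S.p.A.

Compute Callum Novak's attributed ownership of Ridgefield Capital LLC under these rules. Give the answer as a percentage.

10.4%

Chain via Halcyon Textiles S.p.A. (R1): 40% × 26% = 10.4% of Ridgefield Capital LLC.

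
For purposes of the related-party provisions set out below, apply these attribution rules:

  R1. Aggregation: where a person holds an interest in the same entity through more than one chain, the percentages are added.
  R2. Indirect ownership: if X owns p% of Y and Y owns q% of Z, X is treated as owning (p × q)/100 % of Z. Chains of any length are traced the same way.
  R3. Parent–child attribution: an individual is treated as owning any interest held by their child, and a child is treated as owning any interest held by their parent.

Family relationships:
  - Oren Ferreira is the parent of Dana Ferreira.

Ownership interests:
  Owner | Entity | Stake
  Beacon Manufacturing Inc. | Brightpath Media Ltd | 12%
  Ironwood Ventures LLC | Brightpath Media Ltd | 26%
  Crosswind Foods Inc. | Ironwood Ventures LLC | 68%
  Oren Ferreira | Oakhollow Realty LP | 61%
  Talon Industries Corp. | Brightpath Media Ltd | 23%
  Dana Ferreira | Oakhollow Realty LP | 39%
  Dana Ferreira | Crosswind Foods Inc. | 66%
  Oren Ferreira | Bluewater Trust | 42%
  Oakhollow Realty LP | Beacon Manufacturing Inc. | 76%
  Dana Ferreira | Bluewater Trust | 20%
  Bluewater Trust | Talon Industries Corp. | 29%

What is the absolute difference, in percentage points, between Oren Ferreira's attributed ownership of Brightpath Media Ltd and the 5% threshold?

19.9242

By parent–child attribution (R3), Oren Ferreira is treated as also owning Dana Ferreira's interest in Oakhollow Realty LP, giving 61% + 39% = 100%.
By parent–child attribution (R3), Oren Ferreira is treated as also owning Dana Ferreira's interest in Bluewater Trust, giving 42% + 20% = 62%.
By parent–child attribution (R3), Oren Ferreira is treated as owning Dana Ferreira's 66% interest in Crosswind Foods Inc.
Chain via Oakhollow Realty LP → Beacon Manufacturing Inc. (R2): 100% × 76% × 12% = 9.12% of Brightpath Media Ltd.
Chain via Bluewater Trust → Talon Industries Corp. (R2): 62% × 29% × 23% = 4.1354% of Brightpath Media Ltd.
Chain via Crosswind Foods Inc. → Ironwood Ventures LLC (R2): 66% × 68% × 26% = 11.6688% of Brightpath Media Ltd.
Aggregating (R1): 9.12% + 4.1354% + 11.6688% = 24.9242%.
24.9242% exceeds the 5% threshold by 19.9242 percentage points.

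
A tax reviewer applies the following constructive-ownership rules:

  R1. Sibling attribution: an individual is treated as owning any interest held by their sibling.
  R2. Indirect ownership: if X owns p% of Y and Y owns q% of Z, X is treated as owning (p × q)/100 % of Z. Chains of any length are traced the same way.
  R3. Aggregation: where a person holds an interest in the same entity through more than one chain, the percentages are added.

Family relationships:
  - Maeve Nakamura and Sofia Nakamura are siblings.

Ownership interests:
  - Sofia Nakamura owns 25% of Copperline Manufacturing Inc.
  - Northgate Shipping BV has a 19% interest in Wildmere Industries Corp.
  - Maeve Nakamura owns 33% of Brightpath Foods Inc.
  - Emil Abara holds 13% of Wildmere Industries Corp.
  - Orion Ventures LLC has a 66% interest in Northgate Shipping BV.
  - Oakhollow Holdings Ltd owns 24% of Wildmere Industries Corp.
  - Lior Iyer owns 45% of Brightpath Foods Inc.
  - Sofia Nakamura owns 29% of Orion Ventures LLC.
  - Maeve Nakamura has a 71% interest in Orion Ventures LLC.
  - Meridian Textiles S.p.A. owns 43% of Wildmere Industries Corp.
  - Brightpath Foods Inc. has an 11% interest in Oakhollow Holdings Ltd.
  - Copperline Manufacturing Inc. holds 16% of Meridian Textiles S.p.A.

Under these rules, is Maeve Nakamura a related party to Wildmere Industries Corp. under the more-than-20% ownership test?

By sibling attribution (R1), Maeve Nakamura is treated as also owning Sofia Nakamura's interest in Orion Ventures LLC, giving 71% + 29% = 100%.
By sibling attribution (R1), Maeve Nakamura is treated as owning Sofia Nakamura's 25% interest in Copperline Manufacturing Inc.
Chain via Orion Ventures LLC → Northgate Shipping BV (R2): 100% × 66% × 19% = 12.54% of Wildmere Industries Corp.
Chain via Brightpath Foods Inc. → Oakhollow Holdings Ltd (R2): 33% × 11% × 24% = 0.8712% of Wildmere Industries Corp.
Chain via Copperline Manufacturing Inc. → Meridian Textiles S.p.A. (R2): 25% × 16% × 43% = 1.72% of Wildmere Industries Corp.
Aggregating (R3): 12.54% + 0.8712% + 1.72% = 15.1312%.
15.1312% does not exceed the 20% threshold, so Maeve is not a related party to Wildmere Industries Corp.

No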